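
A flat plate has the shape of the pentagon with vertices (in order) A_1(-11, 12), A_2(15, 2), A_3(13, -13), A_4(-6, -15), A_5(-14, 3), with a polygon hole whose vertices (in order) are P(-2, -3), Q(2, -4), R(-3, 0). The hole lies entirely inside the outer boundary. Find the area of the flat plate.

524

Outer boundary:
Σ = (-202) + (-221) + (-273) + (-228) + (-135) = -1059
Area = |Σ|/2 = 529.5.
Hole:
Apply the shoelace (surveyor's) formula: 2A = Σ (x_i·y_{i+1} − x_{i+1}·y_i), indices taken mod 3.
Σ = (14) + (-12) + (9) = 11
Area = |Σ|/2 = 5.5.
Net area = 529.5 − 5.5 = 524.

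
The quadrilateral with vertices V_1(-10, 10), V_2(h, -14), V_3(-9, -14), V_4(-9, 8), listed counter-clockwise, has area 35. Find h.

-11

Write out the shoelace sum; only the two edges meeting at V_2 involve h:
2·Area = [((-10)·(-14) − h·10) + (h·(-14) − (-9)·(-14))] + -208
       = -24·h + -194 = 70
⇒ h = -11.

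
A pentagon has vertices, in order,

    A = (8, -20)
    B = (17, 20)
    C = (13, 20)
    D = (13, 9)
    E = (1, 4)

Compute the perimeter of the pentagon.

94

|AB| = √((9)² + (40)²) = √1681 = 41
|BC| = √((-4)² + (0)²) = √16 = 4
|CD| = √((0)² + (-11)²) = √121 = 11
|DE| = √((-12)² + (-5)²) = √169 = 13
|EA| = √((7)² + (-24)²) = √625 = 25
Perimeter = 41 + 4 + 11 + 13 + 25 = 94.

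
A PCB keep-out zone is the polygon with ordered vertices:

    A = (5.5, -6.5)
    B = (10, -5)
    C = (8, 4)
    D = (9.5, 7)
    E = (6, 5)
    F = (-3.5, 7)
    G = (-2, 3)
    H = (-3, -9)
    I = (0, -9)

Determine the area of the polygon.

153.75

Apply Gauss's area formula: 2A = Σ (x_i·y_{i+1} − x_{i+1}·y_i), indices taken mod 9.
Σ = (37.5) + (80) + (18) + (5.5) + (59.5) + (3.5) + (27) + (27) + (49.5) = 307.5
Area = |Σ|/2 = 153.75.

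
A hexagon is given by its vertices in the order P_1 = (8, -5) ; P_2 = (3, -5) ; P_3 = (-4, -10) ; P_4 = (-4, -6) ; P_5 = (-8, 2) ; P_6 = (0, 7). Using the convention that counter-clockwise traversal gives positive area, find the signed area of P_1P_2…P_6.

-129.5

Apply the surveyor's formula: 2A = Σ (x_i·y_{i+1} − x_{i+1}·y_i), indices taken mod 6.
P_1→P_2: (8)(-5) − (3)(-5) = -25
P_2→P_3: (3)(-10) − (-4)(-5) = -50
P_3→P_4: (-4)(-6) − (-4)(-10) = -16
P_4→P_5: (-4)(2) − (-8)(-6) = -56
P_5→P_6: (-8)(7) − (0)(2) = -56
P_6→P_1: (0)(-5) − (8)(7) = -56
Σ = -259
Signed area = Σ/2 = -129.5 (negative ⇒ clockwise traversal).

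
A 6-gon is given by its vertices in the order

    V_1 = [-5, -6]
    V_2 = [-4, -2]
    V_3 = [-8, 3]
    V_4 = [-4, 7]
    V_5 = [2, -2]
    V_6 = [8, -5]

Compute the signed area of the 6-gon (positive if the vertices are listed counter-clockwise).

-79.5

V_1→V_2: (-5)(-2) − (-4)(-6) = -14
V_2→V_3: (-4)(3) − (-8)(-2) = -28
V_3→V_4: (-8)(7) − (-4)(3) = -44
V_4→V_5: (-4)(-2) − (2)(7) = -6
V_5→V_6: (2)(-5) − (8)(-2) = 6
V_6→V_1: (8)(-6) − (-5)(-5) = -73
Σ = -159
Signed area = Σ/2 = -79.5 (negative ⇒ clockwise traversal).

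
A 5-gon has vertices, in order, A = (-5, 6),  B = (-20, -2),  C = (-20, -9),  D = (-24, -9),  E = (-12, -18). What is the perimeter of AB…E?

68

|AB| = √((-15)² + (-8)²) = √289 = 17
|BC| = √((0)² + (-7)²) = √49 = 7
|CD| = √((-4)² + (0)²) = √16 = 4
|DE| = √((12)² + (-9)²) = √225 = 15
|EA| = √((7)² + (24)²) = √625 = 25
Perimeter = 17 + 7 + 4 + 15 + 25 = 68.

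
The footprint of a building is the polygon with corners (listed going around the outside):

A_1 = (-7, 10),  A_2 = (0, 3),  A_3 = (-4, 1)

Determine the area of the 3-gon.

21

Σ = (-21) + (12) + (-33) = -42
Area = |Σ|/2 = 21.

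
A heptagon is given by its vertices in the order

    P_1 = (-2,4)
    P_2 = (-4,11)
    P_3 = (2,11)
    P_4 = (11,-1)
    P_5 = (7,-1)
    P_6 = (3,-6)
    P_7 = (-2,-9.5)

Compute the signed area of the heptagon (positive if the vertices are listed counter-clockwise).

Apply Gauss's area formula: 2A = Σ (x_i·y_{i+1} − x_{i+1}·y_i), indices taken mod 7.
Σ = (-6) + (-66) + (-123) + (-4) + (-39) + (-40.5) + (-27) = -305.5
Signed area = Σ/2 = -152.75 (negative ⇒ clockwise traversal).

-152.75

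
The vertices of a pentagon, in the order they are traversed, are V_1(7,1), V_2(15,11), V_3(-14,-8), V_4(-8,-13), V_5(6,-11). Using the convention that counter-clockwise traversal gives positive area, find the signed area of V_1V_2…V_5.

Σ = (62) + (34) + (118) + (166) + (83) = 463
Signed area = Σ/2 = 231.5 (positive ⇒ counter-clockwise traversal).

231.5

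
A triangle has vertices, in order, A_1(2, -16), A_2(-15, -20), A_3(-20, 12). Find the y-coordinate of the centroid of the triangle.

-8

Apply the shoelace (surveyor's) formula. First the cross-terms c_i = x_i·y_{i+1} − x_{i+1}·y_i:
  -280, -580, 296  ⇒  2A = -564, A = -282.
Then Σ (y_i + y_{i+1})·c_i = 13536, so ȳ = 13536 / (6·(-282)) = -8.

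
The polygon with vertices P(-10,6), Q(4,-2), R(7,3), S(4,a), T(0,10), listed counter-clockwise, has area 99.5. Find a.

7

The doubled signed area Σ (x_i y_{i+1} − x_{i+1} y_i) is linear in a.
With a=0 it equals 150; the coefficient of a is 7 (from the two edges through S).
So 7·a + 150 = 2·99.5 = 199 ⇒ a = 7.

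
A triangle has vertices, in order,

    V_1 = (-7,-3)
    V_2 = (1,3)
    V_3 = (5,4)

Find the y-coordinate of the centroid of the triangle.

4/3

Apply the shoelace formula. First the cross-terms c_i = x_i·y_{i+1} − x_{i+1}·y_i:
  -18, -11, 13  ⇒  2A = -16, A = -8.
Then Σ (y_i + y_{i+1})·c_i = -64, so ȳ = -64 / (6·(-8)) = 4/3.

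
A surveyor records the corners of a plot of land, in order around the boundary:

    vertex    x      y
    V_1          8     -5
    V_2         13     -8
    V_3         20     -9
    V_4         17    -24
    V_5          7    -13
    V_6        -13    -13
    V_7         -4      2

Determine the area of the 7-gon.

Apply Gauss's area formula: 2A = Σ (x_i·y_{i+1} − x_{i+1}·y_i), indices taken mod 7.
V_1→V_2: (8)(-8) − (13)(-5) = 1
V_2→V_3: (13)(-9) − (20)(-8) = 43
V_3→V_4: (20)(-24) − (17)(-9) = -327
V_4→V_5: (17)(-13) − (7)(-24) = -53
V_5→V_6: (7)(-13) − (-13)(-13) = -260
V_6→V_7: (-13)(2) − (-4)(-13) = -78
V_7→V_1: (-4)(-5) − (8)(2) = 4
Σ = -670
Area = |Σ|/2 = 335.

335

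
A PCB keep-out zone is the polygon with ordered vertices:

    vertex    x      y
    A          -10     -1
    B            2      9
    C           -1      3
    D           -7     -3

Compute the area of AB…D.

Apply the shoelace (surveyor's) formula: 2A = Σ (x_i·y_{i+1} − x_{i+1}·y_i), indices taken mod 4.
A→B: (-10)(9) − (2)(-1) = -88
B→C: (2)(3) − (-1)(9) = 15
C→D: (-1)(-3) − (-7)(3) = 24
D→A: (-7)(-1) − (-10)(-3) = -23
Σ = -72
Area = |Σ|/2 = 36.

36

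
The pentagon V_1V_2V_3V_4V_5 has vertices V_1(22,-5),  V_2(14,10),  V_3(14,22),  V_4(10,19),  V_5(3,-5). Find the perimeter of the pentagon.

78

|V_1V_2| = √((-8)² + (15)²) = √289 = 17
|V_2V_3| = √((0)² + (12)²) = √144 = 12
|V_3V_4| = √((-4)² + (-3)²) = √25 = 5
|V_4V_5| = √((-7)² + (-24)²) = √625 = 25
|V_5V_1| = √((19)² + (0)²) = √361 = 19
Perimeter = 17 + 12 + 5 + 25 + 19 = 78.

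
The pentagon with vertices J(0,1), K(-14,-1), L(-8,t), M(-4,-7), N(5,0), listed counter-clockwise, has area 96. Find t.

-9

Write out the shoelace sum; only the two edges meeting at L involve t:
2·Area = [((-14)·t − (-8)·(-1)) + ((-8)·(-7) − (-4)·t)] + 54
       = -10·t + 102 = 192
⇒ t = -9.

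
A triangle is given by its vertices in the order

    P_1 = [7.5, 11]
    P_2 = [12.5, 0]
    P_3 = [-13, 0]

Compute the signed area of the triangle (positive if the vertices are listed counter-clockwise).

-140.25

Apply the shoelace formula: 2A = Σ (x_i·y_{i+1} − x_{i+1}·y_i), indices taken mod 3.
P_1→P_2: (7.5)(0) − (12.5)(11) = -137.5
P_2→P_3: (12.5)(0) − (-13)(0) = 0
P_3→P_1: (-13)(11) − (7.5)(0) = -143
Σ = -280.5
Signed area = Σ/2 = -140.25 (negative ⇒ clockwise traversal).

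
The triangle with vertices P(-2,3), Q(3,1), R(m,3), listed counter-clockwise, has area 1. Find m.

-1

Write out the shoelace sum; only the two edges meeting at R involve m:
2·Area = [(3·3 − m·1) + (m·3 − (-2)·3)] + -11
       = 2·m + 4 = 2
⇒ m = -1.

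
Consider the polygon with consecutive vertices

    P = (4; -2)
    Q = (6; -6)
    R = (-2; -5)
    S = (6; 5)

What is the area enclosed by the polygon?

Apply the surveyor's formula: 2A = Σ (x_i·y_{i+1} − x_{i+1}·y_i), indices taken mod 4.
Σ = (-12) + (-42) + (20) + (-32) = -66
Area = |Σ|/2 = 33.

33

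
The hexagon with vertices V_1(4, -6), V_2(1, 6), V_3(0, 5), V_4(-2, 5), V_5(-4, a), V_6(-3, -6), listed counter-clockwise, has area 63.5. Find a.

Write out the shoelace sum; only the two edges meeting at V_5 involve a:
2·Area = [((-2)·a − (-4)·5) + ((-4)·(-6) − (-3)·a)] + 87
       = 1·a + 131 = 127
⇒ a = -4.

-4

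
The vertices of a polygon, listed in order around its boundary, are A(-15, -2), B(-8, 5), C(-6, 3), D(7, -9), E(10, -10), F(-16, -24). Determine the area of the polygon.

Apply the surveyor's formula: 2A = Σ (x_i·y_{i+1} − x_{i+1}·y_i), indices taken mod 6.
Σ = (-91) + (6) + (33) + (20) + (-400) + (-328) = -760
Area = |Σ|/2 = 380.

380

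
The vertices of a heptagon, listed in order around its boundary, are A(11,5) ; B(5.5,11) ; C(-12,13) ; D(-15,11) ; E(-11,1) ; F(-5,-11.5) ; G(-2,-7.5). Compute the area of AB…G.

A→B: (11)(11) − (5.5)(5) = 93.5
B→C: (5.5)(13) − (-12)(11) = 203.5
C→D: (-12)(11) − (-15)(13) = 63
D→E: (-15)(1) − (-11)(11) = 106
E→F: (-11)(-11.5) − (-5)(1) = 131.5
F→G: (-5)(-7.5) − (-2)(-11.5) = 14.5
G→A: (-2)(5) − (11)(-7.5) = 72.5
Σ = 684.5
Area = |Σ|/2 = 342.25.

342.25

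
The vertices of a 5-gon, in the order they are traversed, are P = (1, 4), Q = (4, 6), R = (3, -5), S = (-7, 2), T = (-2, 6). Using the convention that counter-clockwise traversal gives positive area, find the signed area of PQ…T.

Apply the shoelace formula: 2A = Σ (x_i·y_{i+1} − x_{i+1}·y_i), indices taken mod 5.
P→Q: (1)(6) − (4)(4) = -10
Q→R: (4)(-5) − (3)(6) = -38
R→S: (3)(2) − (-7)(-5) = -29
S→T: (-7)(6) − (-2)(2) = -38
T→P: (-2)(4) − (1)(6) = -14
Σ = -129
Signed area = Σ/2 = -64.5 (negative ⇒ clockwise traversal).

-64.5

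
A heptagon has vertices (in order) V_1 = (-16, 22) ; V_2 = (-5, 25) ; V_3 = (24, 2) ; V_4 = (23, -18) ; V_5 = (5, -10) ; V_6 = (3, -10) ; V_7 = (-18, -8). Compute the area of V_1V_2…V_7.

1133

Σ = (-290) + (-610) + (-478) + (-140) + (-20) + (-204) + (-524) = -2266
Area = |Σ|/2 = 1133.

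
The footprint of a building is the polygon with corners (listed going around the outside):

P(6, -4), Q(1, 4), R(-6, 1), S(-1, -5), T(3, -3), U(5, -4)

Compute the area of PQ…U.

Cross-terms: 28, 25, 31, 18, 3, 4  ⇒  Σ = 109
Area = |Σ|/2 = 54.5.

54.5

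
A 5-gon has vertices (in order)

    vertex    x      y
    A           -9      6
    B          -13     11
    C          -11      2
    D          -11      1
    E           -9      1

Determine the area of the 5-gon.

19

Apply the surveyor's formula: 2A = Σ (x_i·y_{i+1} − x_{i+1}·y_i), indices taken mod 5.
Σ = (-21) + (95) + (11) + (-2) + (-45) = 38
Area = |Σ|/2 = 19.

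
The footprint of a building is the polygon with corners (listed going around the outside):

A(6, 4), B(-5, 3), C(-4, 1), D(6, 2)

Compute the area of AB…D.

Apply the surveyor's formula: 2A = Σ (x_i·y_{i+1} − x_{i+1}·y_i), indices taken mod 4.
Σ = (38) + (7) + (-14) + (12) = 43
Area = |Σ|/2 = 21.5.

21.5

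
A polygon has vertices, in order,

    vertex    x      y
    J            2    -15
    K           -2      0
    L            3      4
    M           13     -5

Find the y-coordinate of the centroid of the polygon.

-279/58

Apply the shoelace formula. First the cross-terms c_i = x_i·y_{i+1} − x_{i+1}·y_i:
  -30, -8, -67, -185  ⇒  2A = -290, A = -145.
Then Σ (y_i + y_{i+1})·c_i = 4185, so ȳ = 4185 / (6·(-145)) = -279/58.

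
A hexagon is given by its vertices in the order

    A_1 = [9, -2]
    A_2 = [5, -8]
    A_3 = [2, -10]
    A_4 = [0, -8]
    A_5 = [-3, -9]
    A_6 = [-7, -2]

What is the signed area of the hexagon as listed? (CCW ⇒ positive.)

Apply the surveyor's formula: 2A = Σ (x_i·y_{i+1} − x_{i+1}·y_i), indices taken mod 6.
Cross-terms: -62, -34, -16, -24, -57, 32  ⇒  Σ = -161
Signed area = Σ/2 = -80.5 (negative ⇒ clockwise traversal).

-80.5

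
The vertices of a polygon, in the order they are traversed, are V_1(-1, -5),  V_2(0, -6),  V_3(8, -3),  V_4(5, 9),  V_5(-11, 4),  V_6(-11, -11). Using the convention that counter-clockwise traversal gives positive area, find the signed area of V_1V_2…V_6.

Cross-terms: 6, 48, 87, 119, 165, 44  ⇒  Σ = 469
Signed area = Σ/2 = 234.5 (positive ⇒ counter-clockwise traversal).

234.5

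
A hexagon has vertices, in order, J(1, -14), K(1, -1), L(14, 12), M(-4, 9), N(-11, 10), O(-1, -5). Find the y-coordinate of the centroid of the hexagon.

805/178

Apply the surveyor's formula. First the cross-terms c_i = x_i·y_{i+1} − x_{i+1}·y_i:
  13, 26, 174, 59, 65, 19  ⇒  2A = 356, A = 178.
Then Σ (y_i + y_{i+1})·c_i = 4830, so ȳ = 4830 / (6·178) = 805/178.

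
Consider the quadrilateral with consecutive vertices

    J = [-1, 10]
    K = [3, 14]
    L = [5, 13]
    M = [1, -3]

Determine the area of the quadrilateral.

Cross-terms: -44, -31, -28, 7  ⇒  Σ = -96
Area = |Σ|/2 = 48.

48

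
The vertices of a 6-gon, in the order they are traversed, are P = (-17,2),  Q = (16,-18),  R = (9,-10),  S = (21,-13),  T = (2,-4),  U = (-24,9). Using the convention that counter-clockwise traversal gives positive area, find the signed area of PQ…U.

169

Apply the surveyor's formula: 2A = Σ (x_i·y_{i+1} − x_{i+1}·y_i), indices taken mod 6.
P→Q: (-17)(-18) − (16)(2) = 274
Q→R: (16)(-10) − (9)(-18) = 2
R→S: (9)(-13) − (21)(-10) = 93
S→T: (21)(-4) − (2)(-13) = -58
T→U: (2)(9) − (-24)(-4) = -78
U→P: (-24)(2) − (-17)(9) = 105
Σ = 338
Signed area = Σ/2 = 169 (positive ⇒ counter-clockwise traversal).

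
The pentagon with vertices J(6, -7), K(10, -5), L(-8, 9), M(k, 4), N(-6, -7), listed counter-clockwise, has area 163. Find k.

Write out the shoelace sum; only the two edges meeting at M involve k:
2·Area = [((-8)·4 − k·9) + (k·(-7) − (-6)·4)] + 174
       = -16·k + 166 = 326
⇒ k = -10.

-10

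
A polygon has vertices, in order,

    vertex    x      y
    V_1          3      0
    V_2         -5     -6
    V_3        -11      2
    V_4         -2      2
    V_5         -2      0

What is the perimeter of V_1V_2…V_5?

36

|V_1V_2| = √((-8)² + (-6)²) = √100 = 10
|V_2V_3| = √((-6)² + (8)²) = √100 = 10
|V_3V_4| = √((9)² + (0)²) = √81 = 9
|V_4V_5| = √((0)² + (-2)²) = √4 = 2
|V_5V_1| = √((5)² + (0)²) = √25 = 5
Perimeter = 10 + 10 + 9 + 2 + 5 = 36.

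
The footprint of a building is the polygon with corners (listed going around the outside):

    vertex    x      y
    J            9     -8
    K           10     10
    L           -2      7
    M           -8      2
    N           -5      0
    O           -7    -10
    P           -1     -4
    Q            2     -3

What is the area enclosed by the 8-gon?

206

Apply the surveyor's formula: 2A = Σ (x_i·y_{i+1} − x_{i+1}·y_i), indices taken mod 8.
Σ = (170) + (90) + (52) + (10) + (50) + (18) + (11) + (11) = 412
Area = |Σ|/2 = 206.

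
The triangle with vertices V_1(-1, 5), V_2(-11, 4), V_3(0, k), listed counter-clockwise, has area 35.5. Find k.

Write out the shoelace sum; only the two edges meeting at V_3 involve k:
2·Area = [((-11)·k − 0·4) + (0·5 − (-1)·k)] + 51
       = -10·k + 51 = 71
⇒ k = -2.

-2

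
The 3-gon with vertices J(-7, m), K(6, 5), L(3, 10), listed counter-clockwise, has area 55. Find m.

Write out the shoelace sum; only the two edges meeting at J involve m:
2·Area = [(3·m − (-7)·10) + ((-7)·5 − 6·m)] + 45
       = -3·m + 80 = 110
⇒ m = -10.

-10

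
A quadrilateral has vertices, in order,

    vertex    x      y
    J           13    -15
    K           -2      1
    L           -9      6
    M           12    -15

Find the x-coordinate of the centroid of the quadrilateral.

Apply Gauss's area formula. First the cross-terms c_i = x_i·y_{i+1} − x_{i+1}·y_i:
  -17, -3, 63, 15  ⇒  2A = 58, A = 29.
Then Σ (x_i + x_{i+1})·c_i = 410, so x̄ = 410 / (6·29) = 205/87.

205/87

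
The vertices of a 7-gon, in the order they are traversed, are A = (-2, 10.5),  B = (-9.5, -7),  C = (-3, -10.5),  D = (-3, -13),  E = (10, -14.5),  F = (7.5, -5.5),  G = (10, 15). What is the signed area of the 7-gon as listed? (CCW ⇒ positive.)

364.875

Apply the surveyor's formula: 2A = Σ (x_i·y_{i+1} − x_{i+1}·y_i), indices taken mod 7.
Cross-terms: 113.75, 78.75, 7.5, 173.5, 53.75, 167.5, 135  ⇒  Σ = 729.75
Signed area = Σ/2 = 364.875 (positive ⇒ counter-clockwise traversal).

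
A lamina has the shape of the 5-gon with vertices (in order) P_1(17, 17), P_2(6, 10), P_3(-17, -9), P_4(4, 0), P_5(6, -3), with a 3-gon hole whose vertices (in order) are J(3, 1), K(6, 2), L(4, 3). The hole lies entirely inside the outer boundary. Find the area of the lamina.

Outer boundary:
P_1→P_2: (17)(10) − (6)(17) = 68
P_2→P_3: (6)(-9) − (-17)(10) = 116
P_3→P_4: (-17)(0) − (4)(-9) = 36
P_4→P_5: (4)(-3) − (6)(0) = -12
P_5→P_1: (6)(17) − (17)(-3) = 153
Σ = 361
Area = |Σ|/2 = 180.5.
Hole:
Apply the shoelace formula: 2A = Σ (x_i·y_{i+1} − x_{i+1}·y_i), indices taken mod 3.
Σ = (0) + (10) + (-5) = 5
Area = |Σ|/2 = 2.5.
Net area = 180.5 − 2.5 = 178.

178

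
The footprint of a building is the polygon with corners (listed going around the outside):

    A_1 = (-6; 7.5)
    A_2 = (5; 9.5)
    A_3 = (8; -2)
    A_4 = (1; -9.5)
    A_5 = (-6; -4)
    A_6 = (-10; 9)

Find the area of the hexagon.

Apply the shoelace formula: 2A = Σ (x_i·y_{i+1} − x_{i+1}·y_i), indices taken mod 6.
Σ = (-94.5) + (-86) + (-74) + (-61) + (-94) + (-21) = -430.5
Area = |Σ|/2 = 215.25.

215.25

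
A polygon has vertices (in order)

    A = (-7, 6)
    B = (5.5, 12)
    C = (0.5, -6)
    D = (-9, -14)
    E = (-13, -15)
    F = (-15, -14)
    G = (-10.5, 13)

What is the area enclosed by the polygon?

Apply the surveyor's formula: 2A = Σ (x_i·y_{i+1} − x_{i+1}·y_i), indices taken mod 7.
Σ = (-117) + (-39) + (-61) + (-47) + (-43) + (-342) + (28) = -621
Area = |Σ|/2 = 310.5.

310.5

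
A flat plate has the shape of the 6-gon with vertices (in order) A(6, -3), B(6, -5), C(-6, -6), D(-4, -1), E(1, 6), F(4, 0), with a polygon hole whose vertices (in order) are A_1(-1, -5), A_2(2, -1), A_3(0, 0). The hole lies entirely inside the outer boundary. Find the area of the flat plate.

Outer boundary:
Apply the shoelace (surveyor's) formula: 2A = Σ (x_i·y_{i+1} − x_{i+1}·y_i), indices taken mod 6.
Σ = (-12) + (-66) + (-18) + (-23) + (-24) + (-12) = -155
Area = |Σ|/2 = 77.5.
Hole:
Σ = (11) + (0) + (0) = 11
Area = |Σ|/2 = 5.5.
Net area = 77.5 − 5.5 = 72.

72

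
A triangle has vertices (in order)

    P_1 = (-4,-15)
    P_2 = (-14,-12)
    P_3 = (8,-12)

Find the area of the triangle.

33

Σ = (-162) + (264) + (-168) = -66
Area = |Σ|/2 = 33.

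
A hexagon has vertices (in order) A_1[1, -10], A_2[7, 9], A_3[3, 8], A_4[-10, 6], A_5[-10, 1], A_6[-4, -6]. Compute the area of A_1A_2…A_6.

Σ = (79) + (29) + (98) + (50) + (64) + (46) = 366
Area = |Σ|/2 = 183.

183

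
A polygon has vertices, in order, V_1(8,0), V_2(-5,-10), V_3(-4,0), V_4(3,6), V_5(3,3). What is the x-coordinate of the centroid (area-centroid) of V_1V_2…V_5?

Apply Gauss's area formula. First the cross-terms c_i = x_i·y_{i+1} − x_{i+1}·y_i:
  -80, -40, -24, -9, -24  ⇒  2A = -177, A = -88.5.
Then Σ (x_i + x_{i+1})·c_i = -174, so x̄ = -174 / (6·(-88.5)) = 58/177.

58/177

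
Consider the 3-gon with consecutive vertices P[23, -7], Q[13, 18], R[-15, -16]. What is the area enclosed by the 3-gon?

520

Apply Gauss's area formula: 2A = Σ (x_i·y_{i+1} − x_{i+1}·y_i), indices taken mod 3.
Cross-terms: 505, 62, 473  ⇒  Σ = 1040
Area = |Σ|/2 = 520.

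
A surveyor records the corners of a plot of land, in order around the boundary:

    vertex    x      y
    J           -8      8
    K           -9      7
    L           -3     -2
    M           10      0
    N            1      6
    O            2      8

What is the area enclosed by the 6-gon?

105.5

Σ = (16) + (39) + (20) + (60) + (-4) + (80) = 211
Area = |Σ|/2 = 105.5.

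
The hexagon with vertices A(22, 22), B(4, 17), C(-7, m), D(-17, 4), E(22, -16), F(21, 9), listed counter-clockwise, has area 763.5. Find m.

The doubled signed area Σ (x_i y_{i+1} − x_{i+1} y_i) is linear in m.
With m=0 it equals 1359; the coefficient of m is 21 (from the two edges through C).
So 21·m + 1359 = 2·763.5 = 1527 ⇒ m = 8.

8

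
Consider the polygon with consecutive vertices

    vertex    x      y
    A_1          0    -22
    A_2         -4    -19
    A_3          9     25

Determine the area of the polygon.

Apply the shoelace formula: 2A = Σ (x_i·y_{i+1} − x_{i+1}·y_i), indices taken mod 3.
A_1→A_2: (0)(-19) − (-4)(-22) = -88
A_2→A_3: (-4)(25) − (9)(-19) = 71
A_3→A_1: (9)(-22) − (0)(25) = -198
Σ = -215
Area = |Σ|/2 = 107.5.

107.5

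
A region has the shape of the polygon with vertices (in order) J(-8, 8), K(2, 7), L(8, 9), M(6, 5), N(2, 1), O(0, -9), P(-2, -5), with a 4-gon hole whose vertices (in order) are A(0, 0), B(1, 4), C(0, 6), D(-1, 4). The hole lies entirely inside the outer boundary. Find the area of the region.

104

Outer boundary:
Σ = (-72) + (-38) + (-14) + (-4) + (-18) + (-18) + (-56) = -220
Area = |Σ|/2 = 110.
Hole:
Apply the shoelace formula: 2A = Σ (x_i·y_{i+1} − x_{i+1}·y_i), indices taken mod 4.
A→B: (0)(4) − (1)(0) = 0
B→C: (1)(6) − (0)(4) = 6
C→D: (0)(4) − (-1)(6) = 6
D→A: (-1)(0) − (0)(4) = 0
Σ = 12
Area = |Σ|/2 = 6.
Net area = 110 − 6 = 104.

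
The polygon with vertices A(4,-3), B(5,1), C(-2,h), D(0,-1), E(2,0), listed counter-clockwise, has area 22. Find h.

The doubled signed area Σ (x_i y_{i+1} − x_{i+1} y_i) is linear in h.
With h=0 it equals 19; the coefficient of h is 5 (from the two edges through C).
So 5·h + 19 = 2·22 = 44 ⇒ h = 5.

5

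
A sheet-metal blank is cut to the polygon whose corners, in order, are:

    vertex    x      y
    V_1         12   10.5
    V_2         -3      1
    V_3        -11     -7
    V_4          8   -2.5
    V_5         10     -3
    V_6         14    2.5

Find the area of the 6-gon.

172

Σ = (43.5) + (32) + (83.5) + (1) + (67) + (117) = 344
Area = |Σ|/2 = 172.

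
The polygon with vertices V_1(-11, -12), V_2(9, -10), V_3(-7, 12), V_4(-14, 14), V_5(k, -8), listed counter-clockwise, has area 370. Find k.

The doubled signed area Σ (x_i y_{i+1} − x_{i+1} y_i) is linear in k.
With k=0 it equals 350; the coefficient of k is -26 (from the two edges through V_5).
So -26·k + 350 = 2·370 = 740 ⇒ k = -15.

-15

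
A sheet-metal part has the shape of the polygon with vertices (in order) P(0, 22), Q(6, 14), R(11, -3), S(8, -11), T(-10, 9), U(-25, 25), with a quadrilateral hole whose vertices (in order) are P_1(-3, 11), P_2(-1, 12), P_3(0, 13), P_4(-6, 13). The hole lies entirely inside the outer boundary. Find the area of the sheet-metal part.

500.5

Outer boundary:
Apply the surveyor's formula: 2A = Σ (x_i·y_{i+1} − x_{i+1}·y_i), indices taken mod 6.
P→Q: (0)(14) − (6)(22) = -132
Q→R: (6)(-3) − (11)(14) = -172
R→S: (11)(-11) − (8)(-3) = -97
S→T: (8)(9) − (-10)(-11) = -38
T→U: (-10)(25) − (-25)(9) = -25
U→P: (-25)(22) − (0)(25) = -550
Σ = -1014
Area = |Σ|/2 = 507.
Hole:
Σ = (-25) + (-13) + (78) + (-27) = 13
Area = |Σ|/2 = 6.5.
Net area = 507 − 6.5 = 500.5.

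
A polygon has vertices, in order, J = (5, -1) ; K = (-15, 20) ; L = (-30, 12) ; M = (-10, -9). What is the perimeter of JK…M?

|JK| = √((-20)² + (21)²) = √841 = 29
|KL| = √((-15)² + (-8)²) = √289 = 17
|LM| = √((20)² + (-21)²) = √841 = 29
|MJ| = √((15)² + (8)²) = √289 = 17
Perimeter = 29 + 17 + 29 + 17 = 92.

92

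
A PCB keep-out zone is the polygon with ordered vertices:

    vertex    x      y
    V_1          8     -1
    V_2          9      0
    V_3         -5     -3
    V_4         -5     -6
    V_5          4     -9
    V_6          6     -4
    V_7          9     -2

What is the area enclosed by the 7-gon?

67.5

Apply Gauss's area formula: 2A = Σ (x_i·y_{i+1} − x_{i+1}·y_i), indices taken mod 7.
Cross-terms: 9, -27, 15, 69, 38, 24, 7  ⇒  Σ = 135
Area = |Σ|/2 = 67.5.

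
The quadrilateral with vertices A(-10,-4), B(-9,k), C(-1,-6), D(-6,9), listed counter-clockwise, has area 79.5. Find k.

-8

The doubled signed area Σ (x_i y_{i+1} − x_{i+1} y_i) is linear in k.
With k=0 it equals 87; the coefficient of k is -9 (from the two edges through B).
So -9·k + 87 = 2·79.5 = 159 ⇒ k = -8.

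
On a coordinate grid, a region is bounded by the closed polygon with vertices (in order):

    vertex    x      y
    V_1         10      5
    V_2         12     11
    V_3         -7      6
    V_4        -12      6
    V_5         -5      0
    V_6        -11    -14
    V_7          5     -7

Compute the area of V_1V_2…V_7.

Apply the surveyor's formula: 2A = Σ (x_i·y_{i+1} − x_{i+1}·y_i), indices taken mod 7.
Cross-terms: 50, 149, 30, 30, 70, 147, 95  ⇒  Σ = 571
Area = |Σ|/2 = 285.5.

285.5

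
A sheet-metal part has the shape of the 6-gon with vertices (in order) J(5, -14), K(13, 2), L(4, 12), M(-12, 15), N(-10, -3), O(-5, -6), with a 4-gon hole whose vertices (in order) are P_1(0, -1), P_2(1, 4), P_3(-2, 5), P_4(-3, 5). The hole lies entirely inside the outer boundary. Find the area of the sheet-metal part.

426.5

Outer boundary:
Apply Gauss's area formula: 2A = Σ (x_i·y_{i+1} − x_{i+1}·y_i), indices taken mod 6.
Σ = (192) + (148) + (204) + (186) + (45) + (100) = 875
Area = |Σ|/2 = 437.5.
Hole:
Apply the shoelace (surveyor's) formula: 2A = Σ (x_i·y_{i+1} − x_{i+1}·y_i), indices taken mod 4.
P_1→P_2: (0)(4) − (1)(-1) = 1
P_2→P_3: (1)(5) − (-2)(4) = 13
P_3→P_4: (-2)(5) − (-3)(5) = 5
P_4→P_1: (-3)(-1) − (0)(5) = 3
Σ = 22
Area = |Σ|/2 = 11.
Net area = 437.5 − 11 = 426.5.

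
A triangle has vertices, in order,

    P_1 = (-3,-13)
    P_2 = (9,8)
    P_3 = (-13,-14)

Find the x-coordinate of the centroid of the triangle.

Apply the shoelace formula. First the cross-terms c_i = x_i·y_{i+1} − x_{i+1}·y_i:
  93, -22, 127  ⇒  2A = 198, A = 99.
Then Σ (x_i + x_{i+1})·c_i = -1386, so x̄ = -1386 / (6·99) = -7/3.

-7/3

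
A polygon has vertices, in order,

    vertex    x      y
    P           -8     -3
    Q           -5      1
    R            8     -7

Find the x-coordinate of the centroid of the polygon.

-5/3

Apply the shoelace formula. First the cross-terms c_i = x_i·y_{i+1} − x_{i+1}·y_i:
  -23, 27, -80  ⇒  2A = -76, A = -38.
Then Σ (x_i + x_{i+1})·c_i = 380, so x̄ = 380 / (6·(-38)) = -5/3.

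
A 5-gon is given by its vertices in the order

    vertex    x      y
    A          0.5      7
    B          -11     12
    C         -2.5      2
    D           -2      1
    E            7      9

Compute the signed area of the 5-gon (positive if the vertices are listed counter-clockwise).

Apply the shoelace (surveyor's) formula: 2A = Σ (x_i·y_{i+1} − x_{i+1}·y_i), indices taken mod 5.
Cross-terms: 83, 8, 1.5, -25, 44.5  ⇒  Σ = 112
Signed area = Σ/2 = 56 (positive ⇒ counter-clockwise traversal).

56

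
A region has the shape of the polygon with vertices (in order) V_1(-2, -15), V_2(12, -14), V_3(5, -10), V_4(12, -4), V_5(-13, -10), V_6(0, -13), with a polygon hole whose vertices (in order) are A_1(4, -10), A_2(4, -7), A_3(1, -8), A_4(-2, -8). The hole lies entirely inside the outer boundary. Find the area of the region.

107

Outer boundary:
Apply the shoelace formula: 2A = Σ (x_i·y_{i+1} − x_{i+1}·y_i), indices taken mod 6.
Σ = (208) + (-50) + (100) + (-172) + (169) + (-26) = 229
Area = |Σ|/2 = 114.5.
Hole:
A_1→A_2: (4)(-7) − (4)(-10) = 12
A_2→A_3: (4)(-8) − (1)(-7) = -25
A_3→A_4: (1)(-8) − (-2)(-8) = -24
A_4→A_1: (-2)(-10) − (4)(-8) = 52
Σ = 15
Area = |Σ|/2 = 7.5.
Net area = 114.5 − 7.5 = 107.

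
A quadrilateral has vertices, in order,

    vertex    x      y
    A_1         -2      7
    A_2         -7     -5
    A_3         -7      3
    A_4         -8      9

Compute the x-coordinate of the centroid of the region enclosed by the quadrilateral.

-203/37

Apply Gauss's area formula. First the cross-terms c_i = x_i·y_{i+1} − x_{i+1}·y_i:
  59, -56, -39, -38  ⇒  2A = -74, A = -37.
Then Σ (x_i + x_{i+1})·c_i = 1218, so x̄ = 1218 / (6·(-37)) = -203/37.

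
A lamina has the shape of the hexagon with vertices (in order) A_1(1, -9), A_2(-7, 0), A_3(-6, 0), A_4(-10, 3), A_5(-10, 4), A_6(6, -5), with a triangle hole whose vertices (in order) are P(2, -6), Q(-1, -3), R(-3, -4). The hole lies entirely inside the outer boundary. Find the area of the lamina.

Outer boundary:
A_1→A_2: (1)(0) − (-7)(-9) = -63
A_2→A_3: (-7)(0) − (-6)(0) = 0
A_3→A_4: (-6)(3) − (-10)(0) = -18
A_4→A_5: (-10)(4) − (-10)(3) = -10
A_5→A_6: (-10)(-5) − (6)(4) = 26
A_6→A_1: (6)(-9) − (1)(-5) = -49
Σ = -114
Area = |Σ|/2 = 57.
Hole:
Σ = (-12) + (-5) + (26) = 9
Area = |Σ|/2 = 4.5.
Net area = 57 − 4.5 = 52.5.

52.5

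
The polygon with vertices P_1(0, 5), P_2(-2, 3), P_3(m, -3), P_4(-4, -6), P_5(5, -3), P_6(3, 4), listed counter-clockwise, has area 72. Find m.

-6

Write out the shoelace sum; only the two edges meeting at P_3 involve m:
2·Area = [((-2)·(-3) − m·3) + (m·(-6) − (-4)·(-3))] + 96
       = -9·m + 90 = 144
⇒ m = -6.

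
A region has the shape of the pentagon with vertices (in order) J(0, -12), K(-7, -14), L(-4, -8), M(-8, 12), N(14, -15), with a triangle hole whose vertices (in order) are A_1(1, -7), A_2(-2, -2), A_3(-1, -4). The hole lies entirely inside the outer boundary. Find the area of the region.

Outer boundary:
Σ = (-84) + (0) + (-112) + (-48) + (-168) = -412
Area = |Σ|/2 = 206.
Hole:
Apply the shoelace formula: 2A = Σ (x_i·y_{i+1} − x_{i+1}·y_i), indices taken mod 3.
Cross-terms: -16, 6, 11  ⇒  Σ = 1
Area = |Σ|/2 = 0.5.
Net area = 206 − 0.5 = 205.5.

205.5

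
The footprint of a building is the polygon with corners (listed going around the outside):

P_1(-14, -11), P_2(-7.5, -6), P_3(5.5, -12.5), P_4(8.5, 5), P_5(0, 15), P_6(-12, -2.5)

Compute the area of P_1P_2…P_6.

333.25

Apply the surveyor's formula: 2A = Σ (x_i·y_{i+1} − x_{i+1}·y_i), indices taken mod 6.
Cross-terms: 1.5, 126.75, 133.75, 127.5, 180, 97  ⇒  Σ = 666.5
Area = |Σ|/2 = 333.25.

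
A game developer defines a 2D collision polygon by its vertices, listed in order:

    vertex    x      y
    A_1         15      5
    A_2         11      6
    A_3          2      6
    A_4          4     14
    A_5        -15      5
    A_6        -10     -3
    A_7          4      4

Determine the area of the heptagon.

Apply the shoelace (surveyor's) formula: 2A = Σ (x_i·y_{i+1} − x_{i+1}·y_i), indices taken mod 7.
Cross-terms: 35, 54, 4, 230, 95, -28, -40  ⇒  Σ = 350
Area = |Σ|/2 = 175.

175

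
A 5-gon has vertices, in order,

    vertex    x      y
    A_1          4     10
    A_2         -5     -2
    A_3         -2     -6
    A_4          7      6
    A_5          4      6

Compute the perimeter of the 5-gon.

|A_1A_2| = √((-9)² + (-12)²) = √225 = 15
|A_2A_3| = √((3)² + (-4)²) = √25 = 5
|A_3A_4| = √((9)² + (12)²) = √225 = 15
|A_4A_5| = √((-3)² + (0)²) = √9 = 3
|A_5A_1| = √((0)² + (4)²) = √16 = 4
Perimeter = 15 + 5 + 15 + 3 + 4 = 42.

42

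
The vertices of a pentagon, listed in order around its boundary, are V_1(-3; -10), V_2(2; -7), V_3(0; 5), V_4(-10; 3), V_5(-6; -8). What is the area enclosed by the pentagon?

Apply the surveyor's formula: 2A = Σ (x_i·y_{i+1} − x_{i+1}·y_i), indices taken mod 5.
Σ = (41) + (10) + (50) + (98) + (36) = 235
Area = |Σ|/2 = 117.5.

117.5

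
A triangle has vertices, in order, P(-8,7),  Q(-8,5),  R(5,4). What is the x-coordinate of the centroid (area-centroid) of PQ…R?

Apply Gauss's area formula. First the cross-terms c_i = x_i·y_{i+1} − x_{i+1}·y_i:
  16, -57, 67  ⇒  2A = 26, A = 13.
Then Σ (x_i + x_{i+1})·c_i = -286, so x̄ = -286 / (6·13) = -11/3.

-11/3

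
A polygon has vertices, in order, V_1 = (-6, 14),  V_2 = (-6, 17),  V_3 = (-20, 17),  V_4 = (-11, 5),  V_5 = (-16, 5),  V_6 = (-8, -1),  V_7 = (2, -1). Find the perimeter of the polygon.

74

|V_1V_2| = √((0)² + (3)²) = √9 = 3
|V_2V_3| = √((-14)² + (0)²) = √196 = 14
|V_3V_4| = √((9)² + (-12)²) = √225 = 15
|V_4V_5| = √((-5)² + (0)²) = √25 = 5
|V_5V_6| = √((8)² + (-6)²) = √100 = 10
|V_6V_7| = √((10)² + (0)²) = √100 = 10
|V_7V_1| = √((-8)² + (15)²) = √289 = 17
Perimeter = 3 + 14 + 15 + 5 + 10 + 10 + 17 = 74.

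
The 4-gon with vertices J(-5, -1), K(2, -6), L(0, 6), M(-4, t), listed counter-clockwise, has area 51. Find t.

The doubled signed area Σ (x_i y_{i+1} − x_{i+1} y_i) is linear in t.
With t=0 it equals 72; the coefficient of t is 5 (from the two edges through M).
So 5·t + 72 = 2·51 = 102 ⇒ t = 6.

6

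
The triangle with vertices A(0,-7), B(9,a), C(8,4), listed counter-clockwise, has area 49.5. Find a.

-7

The doubled signed area Σ (x_i y_{i+1} − x_{i+1} y_i) is linear in a.
With a=0 it equals 43; the coefficient of a is -8 (from the two edges through B).
So -8·a + 43 = 2·49.5 = 99 ⇒ a = -7.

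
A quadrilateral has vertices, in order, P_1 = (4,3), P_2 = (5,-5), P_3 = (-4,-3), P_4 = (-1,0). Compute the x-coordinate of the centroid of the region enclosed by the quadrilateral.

Apply the shoelace formula. First the cross-terms c_i = x_i·y_{i+1} − x_{i+1}·y_i:
  -35, -35, -3, -3  ⇒  2A = -76, A = -38.
Then Σ (x_i + x_{i+1})·c_i = -344, so x̄ = -344 / (6·(-38)) = 86/57.

86/57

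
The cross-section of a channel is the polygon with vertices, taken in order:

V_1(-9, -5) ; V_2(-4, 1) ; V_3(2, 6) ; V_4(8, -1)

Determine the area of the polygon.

77

Apply Gauss's area formula: 2A = Σ (x_i·y_{i+1} − x_{i+1}·y_i), indices taken mod 4.
Σ = (-29) + (-26) + (-50) + (-49) = -154
Area = |Σ|/2 = 77.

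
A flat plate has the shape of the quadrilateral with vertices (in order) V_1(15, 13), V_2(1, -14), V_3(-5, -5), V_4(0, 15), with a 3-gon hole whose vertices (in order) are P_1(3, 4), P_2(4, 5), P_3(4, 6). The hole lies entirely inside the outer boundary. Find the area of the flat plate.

298.5

Outer boundary:
Cross-terms: -223, -75, -75, -225  ⇒  Σ = -598
Area = |Σ|/2 = 299.
Hole:
Apply the shoelace (surveyor's) formula: 2A = Σ (x_i·y_{i+1} − x_{i+1}·y_i), indices taken mod 3.
Σ = (-1) + (4) + (-2) = 1
Area = |Σ|/2 = 0.5.
Net area = 299 − 0.5 = 298.5.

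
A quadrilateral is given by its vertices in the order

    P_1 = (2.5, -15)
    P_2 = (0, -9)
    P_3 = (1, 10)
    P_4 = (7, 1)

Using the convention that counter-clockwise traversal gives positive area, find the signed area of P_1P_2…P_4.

Σ = (-22.5) + (9) + (-69) + (-107.5) = -190
Signed area = Σ/2 = -95 (negative ⇒ clockwise traversal).

-95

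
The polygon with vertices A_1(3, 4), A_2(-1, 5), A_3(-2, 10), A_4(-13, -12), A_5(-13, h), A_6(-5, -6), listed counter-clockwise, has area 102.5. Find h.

The doubled signed area Σ (x_i y_{i+1} − x_{i+1} y_i) is linear in h.
With h=0 it equals 93; the coefficient of h is -8 (from the two edges through A_5).
So -8·h + 93 = 2·102.5 = 205 ⇒ h = -14.

-14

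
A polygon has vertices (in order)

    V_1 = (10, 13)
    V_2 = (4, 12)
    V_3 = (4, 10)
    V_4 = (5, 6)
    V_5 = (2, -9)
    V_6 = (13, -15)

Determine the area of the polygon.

Apply the shoelace formula: 2A = Σ (x_i·y_{i+1} − x_{i+1}·y_i), indices taken mod 6.
Σ = (68) + (-8) + (-26) + (-57) + (87) + (319) = 383
Area = |Σ|/2 = 191.5.

191.5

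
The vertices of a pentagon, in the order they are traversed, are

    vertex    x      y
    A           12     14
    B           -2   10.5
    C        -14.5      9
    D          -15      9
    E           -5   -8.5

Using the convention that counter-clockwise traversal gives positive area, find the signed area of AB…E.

Apply the shoelace (surveyor's) formula: 2A = Σ (x_i·y_{i+1} − x_{i+1}·y_i), indices taken mod 5.
A→B: (12)(10.5) − (-2)(14) = 154
B→C: (-2)(9) − (-14.5)(10.5) = 134.25
C→D: (-14.5)(9) − (-15)(9) = 4.5
D→E: (-15)(-8.5) − (-5)(9) = 172.5
E→A: (-5)(14) − (12)(-8.5) = 32
Σ = 497.25
Signed area = Σ/2 = 248.625 (positive ⇒ counter-clockwise traversal).

248.625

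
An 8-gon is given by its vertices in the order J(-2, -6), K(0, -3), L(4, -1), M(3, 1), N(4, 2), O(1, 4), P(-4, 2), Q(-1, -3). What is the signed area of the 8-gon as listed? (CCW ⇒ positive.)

36.5

Σ = (6) + (12) + (7) + (2) + (14) + (18) + (14) + (0) = 73
Signed area = Σ/2 = 36.5 (positive ⇒ counter-clockwise traversal).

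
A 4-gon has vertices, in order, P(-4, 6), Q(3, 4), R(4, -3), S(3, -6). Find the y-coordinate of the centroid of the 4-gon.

23/24

Apply the shoelace formula. First the cross-terms c_i = x_i·y_{i+1} − x_{i+1}·y_i:
  -34, -25, -15, -6  ⇒  2A = -80, A = -40.
Then Σ (y_i + y_{i+1})·c_i = -230, so ȳ = -230 / (6·(-40)) = 23/24.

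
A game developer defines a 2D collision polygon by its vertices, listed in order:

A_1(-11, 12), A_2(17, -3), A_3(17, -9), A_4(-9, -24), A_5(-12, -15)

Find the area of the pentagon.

Cross-terms: -171, -102, -489, -153, -309  ⇒  Σ = -1224
Area = |Σ|/2 = 612.

612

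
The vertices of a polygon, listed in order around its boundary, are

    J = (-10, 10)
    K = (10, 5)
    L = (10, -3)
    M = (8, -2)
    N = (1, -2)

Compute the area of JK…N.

125

Cross-terms: -150, -80, 4, -14, -10  ⇒  Σ = -250
Area = |Σ|/2 = 125.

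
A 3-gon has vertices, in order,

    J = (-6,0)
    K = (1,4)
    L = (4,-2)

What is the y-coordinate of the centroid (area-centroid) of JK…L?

Apply the surveyor's formula. First the cross-terms c_i = x_i·y_{i+1} − x_{i+1}·y_i:
  -24, -18, -12  ⇒  2A = -54, A = -27.
Then Σ (y_i + y_{i+1})·c_i = -108, so ȳ = -108 / (6·(-27)) = 2/3.

2/3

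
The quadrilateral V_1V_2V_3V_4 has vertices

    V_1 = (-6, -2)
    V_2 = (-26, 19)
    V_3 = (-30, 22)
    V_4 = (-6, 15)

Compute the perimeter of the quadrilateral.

76

|V_1V_2| = √((-20)² + (21)²) = √841 = 29
|V_2V_3| = √((-4)² + (3)²) = √25 = 5
|V_3V_4| = √((24)² + (-7)²) = √625 = 25
|V_4V_1| = √((0)² + (-17)²) = √289 = 17
Perimeter = 29 + 5 + 25 + 17 = 76.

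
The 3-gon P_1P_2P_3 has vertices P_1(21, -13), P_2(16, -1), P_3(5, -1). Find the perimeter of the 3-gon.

|P_1P_2| = √((-5)² + (12)²) = √169 = 13
|P_2P_3| = √((-11)² + (0)²) = √121 = 11
|P_3P_1| = √((16)² + (-12)²) = √400 = 20
Perimeter = 13 + 11 + 20 = 44.

44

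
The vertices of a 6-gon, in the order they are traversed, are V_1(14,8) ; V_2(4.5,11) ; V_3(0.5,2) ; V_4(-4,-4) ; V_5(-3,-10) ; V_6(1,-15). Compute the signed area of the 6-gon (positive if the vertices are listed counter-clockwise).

Apply the shoelace formula: 2A = Σ (x_i·y_{i+1} − x_{i+1}·y_i), indices taken mod 6.
Σ = (118) + (3.5) + (6) + (28) + (55) + (218) = 428.5
Signed area = Σ/2 = 214.25 (positive ⇒ counter-clockwise traversal).

214.25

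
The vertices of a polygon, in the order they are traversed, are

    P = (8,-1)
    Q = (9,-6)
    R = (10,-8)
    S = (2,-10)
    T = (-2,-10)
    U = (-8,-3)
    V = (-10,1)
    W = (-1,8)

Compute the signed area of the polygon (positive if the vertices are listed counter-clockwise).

Cross-terms: -39, -12, -84, -40, -74, -38, -79, -63  ⇒  Σ = -429
Signed area = Σ/2 = -214.5 (negative ⇒ clockwise traversal).

-214.5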